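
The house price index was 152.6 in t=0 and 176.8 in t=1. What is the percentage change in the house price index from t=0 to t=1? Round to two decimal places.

15.86%

Change = (176.8 − 152.6) / 152.6 × 100
       = 24.2 / 152.6 × 100 = 15.8585%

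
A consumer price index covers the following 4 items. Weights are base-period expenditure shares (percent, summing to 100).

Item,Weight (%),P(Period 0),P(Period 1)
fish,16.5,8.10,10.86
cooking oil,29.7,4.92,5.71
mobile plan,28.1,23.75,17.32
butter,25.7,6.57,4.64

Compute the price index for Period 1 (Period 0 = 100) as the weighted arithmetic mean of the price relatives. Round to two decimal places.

95.23

fish: 16.5 × (10.86/8.10) = 16.5 × 1.340741 = 22.1222
cooking oil: 29.7 × (5.71/4.92) = 29.7 × 1.160569 = 34.4689
mobile plan: 28.1 × (17.32/23.75) = 28.1 × 0.729263 = 20.4923
butter: 25.7 × (4.64/6.57) = 25.7 × 0.706240 = 18.1504
Index = Σ wᵢ·(p₁ᵢ/p₀ᵢ) = 22.1222 + 34.4689 + 20.4923 + 18.1504 = 95.2338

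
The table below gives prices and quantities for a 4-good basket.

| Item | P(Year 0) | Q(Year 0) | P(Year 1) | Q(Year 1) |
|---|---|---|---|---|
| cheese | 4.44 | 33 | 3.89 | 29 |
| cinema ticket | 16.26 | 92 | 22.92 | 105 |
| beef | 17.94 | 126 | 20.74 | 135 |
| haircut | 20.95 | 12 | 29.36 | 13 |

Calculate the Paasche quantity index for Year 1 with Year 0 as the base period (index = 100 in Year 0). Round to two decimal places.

109.58

Paasche quantity index uses current-period prices as weights.
ΣP(Year 1)·Q(Year 1) = 3.89×29 + 22.92×105 + 20.74×135 + 29.36×13 = 112.81 + 2406.6 + 2799.9 + 381.68 = 5700.99
ΣP(Year 1)·Q(Year 0) = 3.89×33 + 22.92×92 + 20.74×126 + 29.36×12 = 128.37 + 2108.64 + 2613.24 + 352.32 = 5202.57
Index = 5700.99 / 5202.57 × 100 = 109.5803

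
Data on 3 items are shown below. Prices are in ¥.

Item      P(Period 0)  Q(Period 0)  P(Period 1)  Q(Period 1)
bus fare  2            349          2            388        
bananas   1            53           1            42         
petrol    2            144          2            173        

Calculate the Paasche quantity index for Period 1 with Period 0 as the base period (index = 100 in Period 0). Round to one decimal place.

Paasche quantity index uses current-period prices as weights.
ΣP(Period 1)·Q(Period 1) = 2×388 + 1×42 + 2×173 = 776 + 42 + 346 = 1164
ΣP(Period 1)·Q(Period 0) = 2×349 + 1×53 + 2×144 = 698 + 53 + 288 = 1039
Index = 1164 / 1039 × 100 = 112.0308

112.0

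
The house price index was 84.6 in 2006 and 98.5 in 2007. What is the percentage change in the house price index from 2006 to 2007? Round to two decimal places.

16.43%

Change = (98.5 − 84.6) / 84.6 × 100
       = 13.9 / 84.6 × 100 = 16.4303%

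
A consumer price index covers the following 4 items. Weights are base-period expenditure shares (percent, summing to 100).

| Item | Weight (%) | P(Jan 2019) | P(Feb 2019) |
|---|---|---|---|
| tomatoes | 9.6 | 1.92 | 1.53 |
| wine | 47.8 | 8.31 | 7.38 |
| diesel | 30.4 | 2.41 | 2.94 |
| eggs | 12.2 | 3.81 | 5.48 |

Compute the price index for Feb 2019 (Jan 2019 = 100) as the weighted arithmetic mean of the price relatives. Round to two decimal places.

tomatoes: 9.6 × (1.53/1.92) = 9.6 × 0.796875 = 7.6500
wine: 47.8 × (7.38/8.31) = 47.8 × 0.888087 = 42.4505
diesel: 30.4 × (2.94/2.41) = 30.4 × 1.219917 = 37.0855
eggs: 12.2 × (5.48/3.81) = 12.2 × 1.438320 = 17.5475
Index = Σ wᵢ·(p₁ᵢ/p₀ᵢ) = 7.6500 + 42.4505 + 37.0855 + 17.5475 = 104.7335

104.73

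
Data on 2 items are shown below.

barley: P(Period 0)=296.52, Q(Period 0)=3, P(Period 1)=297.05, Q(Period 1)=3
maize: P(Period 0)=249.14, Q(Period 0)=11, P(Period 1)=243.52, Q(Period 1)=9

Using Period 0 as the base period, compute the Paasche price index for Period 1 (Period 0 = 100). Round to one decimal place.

98.4

Paasche price index uses current-period quantities as weights.
ΣP(Period 1)·Q(Period 1) = 297.05×3 + 243.52×9 = 891.15 + 2191.68 = 3082.83
ΣP(Period 0)·Q(Period 1) = 296.52×3 + 249.14×9 = 889.56 + 2242.26 = 3131.82
Index = 3082.83 / 3131.82 × 100 = 98.4357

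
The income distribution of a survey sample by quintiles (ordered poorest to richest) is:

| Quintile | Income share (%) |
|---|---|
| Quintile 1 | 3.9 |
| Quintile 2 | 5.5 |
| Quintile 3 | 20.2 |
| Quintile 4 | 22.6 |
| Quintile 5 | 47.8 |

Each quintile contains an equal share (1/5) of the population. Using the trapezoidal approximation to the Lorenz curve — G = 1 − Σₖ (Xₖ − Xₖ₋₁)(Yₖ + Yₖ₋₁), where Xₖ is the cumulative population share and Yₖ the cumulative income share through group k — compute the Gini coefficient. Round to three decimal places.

0.420

Cumulative income shares Yₖ: 0.0390, 0.0940, 0.2960, 0.5220, 1.0000
Σ (Xₖ−Xₖ₋₁)(Yₖ+Yₖ₋₁) = (1/5)(0.0390+0.0000) + (1/5)(0.0940+0.0390) + (1/5)(0.2960+0.0940) + (1/5)(0.5220+0.2960) + (1/5)(1.0000+0.5220)
  = 0.0078 + 0.0266 + 0.0780 + 0.1636 + 0.3044 = 0.5804
G = 1 − 0.5804 = 0.4196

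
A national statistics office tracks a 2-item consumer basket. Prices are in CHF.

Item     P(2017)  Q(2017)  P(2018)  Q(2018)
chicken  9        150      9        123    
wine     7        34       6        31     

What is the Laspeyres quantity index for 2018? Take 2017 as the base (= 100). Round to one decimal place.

83.4

Laspeyres quantity index uses base-period prices as weights.
ΣP(2017)·Q(2018) = 9×123 + 7×31 = 1107 + 217 = 1324
ΣP(2017)·Q(2017) = 9×150 + 7×34 = 1350 + 238 = 1588
Index = 1324 / 1588 × 100 = 83.3753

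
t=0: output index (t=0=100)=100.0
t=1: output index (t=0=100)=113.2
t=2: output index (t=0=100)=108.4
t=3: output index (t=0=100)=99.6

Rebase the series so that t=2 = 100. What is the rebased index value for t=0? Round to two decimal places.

Rebased(t=0) = 100.0 / 108.4 × 100 = 92.2509

92.25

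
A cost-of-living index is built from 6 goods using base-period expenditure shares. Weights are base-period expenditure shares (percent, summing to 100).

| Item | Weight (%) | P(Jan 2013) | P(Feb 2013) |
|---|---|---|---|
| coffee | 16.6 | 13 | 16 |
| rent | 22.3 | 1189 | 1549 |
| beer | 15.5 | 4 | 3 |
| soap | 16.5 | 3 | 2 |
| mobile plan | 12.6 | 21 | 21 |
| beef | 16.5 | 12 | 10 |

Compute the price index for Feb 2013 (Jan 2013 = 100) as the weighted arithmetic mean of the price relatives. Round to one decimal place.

coffee: 16.6 × (16/13) = 16.6 × 1.230769 = 20.4308
rent: 22.3 × (1549/1189) = 22.3 × 1.302775 = 29.0519
beer: 15.5 × (3/4) = 15.5 × 0.750000 = 11.6250
soap: 16.5 × (2/3) = 16.5 × 0.666667 = 11.0000
mobile plan: 12.6 × (21/21) = 12.6 × 1.000000 = 12.6000
beef: 16.5 × (10/12) = 16.5 × 0.833333 = 13.7500
Index = Σ wᵢ·(p₁ᵢ/p₀ᵢ) = 20.4308 + 29.0519 + 11.6250 + 11.0000 + 12.6000 + 13.7500 = 98.4577

98.5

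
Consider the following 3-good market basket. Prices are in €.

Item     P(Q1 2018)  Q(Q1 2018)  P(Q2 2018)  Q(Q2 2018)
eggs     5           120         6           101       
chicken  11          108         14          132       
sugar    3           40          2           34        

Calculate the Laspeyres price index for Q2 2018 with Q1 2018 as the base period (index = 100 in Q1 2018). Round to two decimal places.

Laspeyres price index uses base-period quantities as weights.
ΣP(Q2 2018)·Q(Q1 2018) = 6×120 + 14×108 + 2×40 = 720 + 1512 + 80 = 2312
ΣP(Q1 2018)·Q(Q1 2018) = 5×120 + 11×108 + 3×40 = 600 + 1188 + 120 = 1908
Index = 2312 / 1908 × 100 = 121.1740

121.17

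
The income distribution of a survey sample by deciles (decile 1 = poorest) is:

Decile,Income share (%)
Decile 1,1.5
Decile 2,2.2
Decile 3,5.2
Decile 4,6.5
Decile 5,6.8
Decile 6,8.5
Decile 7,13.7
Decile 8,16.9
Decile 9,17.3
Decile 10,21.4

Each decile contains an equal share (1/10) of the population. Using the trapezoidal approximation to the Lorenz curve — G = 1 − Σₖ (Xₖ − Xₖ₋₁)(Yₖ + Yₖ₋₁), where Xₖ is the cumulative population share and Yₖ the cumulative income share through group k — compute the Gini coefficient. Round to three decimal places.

0.367

Cumulative income shares Yₖ: 0.0150, 0.0370, 0.0890, 0.1540, 0.2220, 0.3070, 0.4440, 0.6130, 0.7860, 1.0000
Σ (Xₖ−Xₖ₋₁)(Yₖ+Yₖ₋₁) = (1/10)(0.0150+0.0000) + (1/10)(0.0370+0.0150) + (1/10)(0.0890+0.0370) + (1/10)(0.1540+0.0890) + (1/10)(0.2220+0.1540) + (1/10)(0.3070+0.2220) + (1/10)(0.4440+0.3070) + (1/10)(0.6130+0.4440) + (1/10)(0.7860+0.6130) + (1/10)(1.0000+0.7860)
  = 0.0015 + 0.0052 + 0.0126 + 0.0243 + 0.0376 + 0.0529 + 0.0751 + 0.1057 + 0.1399 + 0.1786 = 0.6334
G = 1 − 0.6334 = 0.3666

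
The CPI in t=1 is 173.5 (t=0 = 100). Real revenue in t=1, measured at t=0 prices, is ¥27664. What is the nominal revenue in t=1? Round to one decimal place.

47997.0

Nominal = Real × (Index/100) = 27664 × (173.5/100)
        = 27664 × 1.735 = 47997.0400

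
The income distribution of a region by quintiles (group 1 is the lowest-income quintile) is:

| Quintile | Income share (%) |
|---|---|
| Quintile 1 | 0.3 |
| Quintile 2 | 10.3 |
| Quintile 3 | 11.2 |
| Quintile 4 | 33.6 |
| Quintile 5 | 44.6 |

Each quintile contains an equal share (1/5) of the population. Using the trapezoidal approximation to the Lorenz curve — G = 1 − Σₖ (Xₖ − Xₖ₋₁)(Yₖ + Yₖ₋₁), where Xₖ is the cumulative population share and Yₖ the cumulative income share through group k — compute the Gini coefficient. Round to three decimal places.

0.448

Cumulative income shares Yₖ: 0.0030, 0.1060, 0.2180, 0.5540, 1.0000
Σ (Xₖ−Xₖ₋₁)(Yₖ+Yₖ₋₁) = (1/5)(0.0030+0.0000) + (1/5)(0.1060+0.0030) + (1/5)(0.2180+0.1060) + (1/5)(0.5540+0.2180) + (1/5)(1.0000+0.5540)
  = 0.0006 + 0.0218 + 0.0648 + 0.1544 + 0.3108 = 0.5524
G = 1 − 0.5524 = 0.4476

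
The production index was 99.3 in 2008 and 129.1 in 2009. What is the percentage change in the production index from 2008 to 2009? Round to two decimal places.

30.01%

Change = (129.1 − 99.3) / 99.3 × 100
       = 29.8 / 99.3 × 100 = 30.0101%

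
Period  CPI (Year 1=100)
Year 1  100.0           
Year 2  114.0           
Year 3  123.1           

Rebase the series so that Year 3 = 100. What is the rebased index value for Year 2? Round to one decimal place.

92.6

Rebased(Year 2) = 114.0 / 123.1 × 100 = 92.6076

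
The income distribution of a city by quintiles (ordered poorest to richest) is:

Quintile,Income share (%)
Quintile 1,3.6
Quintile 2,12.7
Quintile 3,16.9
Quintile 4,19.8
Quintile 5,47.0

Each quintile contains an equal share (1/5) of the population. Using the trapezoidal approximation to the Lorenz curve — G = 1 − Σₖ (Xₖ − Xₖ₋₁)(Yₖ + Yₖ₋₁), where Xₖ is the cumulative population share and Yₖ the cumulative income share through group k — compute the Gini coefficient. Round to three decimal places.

0.376

Cumulative income shares Yₖ: 0.0360, 0.1630, 0.3320, 0.5300, 1.0000
Σ (Xₖ−Xₖ₋₁)(Yₖ+Yₖ₋₁) = (1/5)(0.0360+0.0000) + (1/5)(0.1630+0.0360) + (1/5)(0.3320+0.1630) + (1/5)(0.5300+0.3320) + (1/5)(1.0000+0.5300)
  = 0.0072 + 0.0398 + 0.0990 + 0.1724 + 0.3060 = 0.6244
G = 1 − 0.6244 = 0.3756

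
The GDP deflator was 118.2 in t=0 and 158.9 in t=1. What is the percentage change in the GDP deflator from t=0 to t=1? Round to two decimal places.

34.43%

Change = (158.9 − 118.2) / 118.2 × 100
       = 40.7 / 118.2 × 100 = 34.4332%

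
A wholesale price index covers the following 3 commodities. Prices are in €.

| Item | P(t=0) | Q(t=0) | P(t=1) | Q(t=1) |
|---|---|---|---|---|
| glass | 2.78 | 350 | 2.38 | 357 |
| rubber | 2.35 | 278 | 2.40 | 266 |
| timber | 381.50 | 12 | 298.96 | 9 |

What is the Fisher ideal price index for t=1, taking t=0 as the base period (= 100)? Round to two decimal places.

82.37

Laspeyres component (base-period weights):
ΣP(t=1)Q(t=0) = 2.38×350 + 2.40×278 + 298.96×12 = 833 + 667.2 + 3587.52 = 5087.72
ΣP(t=0)Q(t=0) = 2.78×350 + 2.35×278 + 381.50×12 = 973 + 653.3 + 4578 = 6204.3
L = 5087.72 / 6204.3 × 100 = 82.0031
Paasche component (current-period weights):
ΣP(t=1)Q(t=1) = 2.38×357 + 2.40×266 + 298.96×9 = 849.66 + 638.4 + 2690.64 = 4178.7
ΣP(t=0)Q(t=1) = 2.78×357 + 2.35×266 + 381.50×9 = 992.46 + 625.1 + 3433.5 = 5051.06
P = 4178.7 / 5051.06 × 100 = 82.7292
Fisher = √(L × P) = √(82.0031 × 82.7292) = 82.3653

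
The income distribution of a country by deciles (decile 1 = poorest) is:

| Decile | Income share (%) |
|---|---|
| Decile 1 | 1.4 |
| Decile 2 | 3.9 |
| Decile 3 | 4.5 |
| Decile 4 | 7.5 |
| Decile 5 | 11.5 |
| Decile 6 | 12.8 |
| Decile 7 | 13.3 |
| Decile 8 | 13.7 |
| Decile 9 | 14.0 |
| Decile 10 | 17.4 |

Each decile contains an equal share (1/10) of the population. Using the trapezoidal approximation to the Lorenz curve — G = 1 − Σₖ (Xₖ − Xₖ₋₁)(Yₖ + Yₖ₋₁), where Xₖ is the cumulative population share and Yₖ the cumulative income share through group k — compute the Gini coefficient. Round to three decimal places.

0.279

Cumulative income shares Yₖ: 0.0140, 0.0530, 0.0980, 0.1730, 0.2880, 0.4160, 0.5490, 0.6860, 0.8260, 1.0000
Σ (Xₖ−Xₖ₋₁)(Yₖ+Yₖ₋₁) = (1/10)(0.0140+0.0000) + (1/10)(0.0530+0.0140) + (1/10)(0.0980+0.0530) + (1/10)(0.1730+0.0980) + (1/10)(0.2880+0.1730) + (1/10)(0.4160+0.2880) + (1/10)(0.5490+0.4160) + (1/10)(0.6860+0.5490) + (1/10)(0.8260+0.6860) + (1/10)(1.0000+0.8260)
  = 0.0014 + 0.0067 + 0.0151 + 0.0271 + 0.0461 + 0.0704 + 0.0965 + 0.1235 + 0.1512 + 0.1826 = 0.7206
G = 1 − 0.7206 = 0.2794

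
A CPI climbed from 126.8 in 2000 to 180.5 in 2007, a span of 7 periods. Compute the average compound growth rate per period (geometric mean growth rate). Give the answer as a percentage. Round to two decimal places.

5.17%

Growth factor = (180.5/126.8)^(1/7) = (1.423502)^(1/7) = 1.051740
Growth rate = 1.051740 − 1 = 0.051740 = 5.1740%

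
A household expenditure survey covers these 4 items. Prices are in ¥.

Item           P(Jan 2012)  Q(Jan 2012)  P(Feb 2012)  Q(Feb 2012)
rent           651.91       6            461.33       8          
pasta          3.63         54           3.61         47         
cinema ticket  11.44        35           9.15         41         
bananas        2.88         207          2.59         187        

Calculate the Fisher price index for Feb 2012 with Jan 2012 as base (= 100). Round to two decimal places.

74.32

Laspeyres component (base-period weights):
ΣP(Feb 2012)Q(Jan 2012) = 461.33×6 + 3.61×54 + 9.15×35 + 2.59×207 = 2767.98 + 194.94 + 320.25 + 536.13 = 3819.3
ΣP(Jan 2012)Q(Jan 2012) = 651.91×6 + 3.63×54 + 11.44×35 + 2.88×207 = 3911.46 + 196.02 + 400.4 + 596.16 = 5104.04
L = 3819.3 / 5104.04 × 100 = 74.8290
Paasche component (current-period weights):
ΣP(Feb 2012)Q(Feb 2012) = 461.33×8 + 3.61×47 + 9.15×41 + 2.59×187 = 3690.64 + 169.67 + 375.15 + 484.33 = 4719.79
ΣP(Jan 2012)Q(Feb 2012) = 651.91×8 + 3.63×47 + 11.44×41 + 2.88×187 = 5215.28 + 170.61 + 469.04 + 538.56 = 6393.49
P = 4719.79 / 6393.49 × 100 = 73.8218
Fisher = √(L × P) = √(74.8290 × 73.8218) = 74.3237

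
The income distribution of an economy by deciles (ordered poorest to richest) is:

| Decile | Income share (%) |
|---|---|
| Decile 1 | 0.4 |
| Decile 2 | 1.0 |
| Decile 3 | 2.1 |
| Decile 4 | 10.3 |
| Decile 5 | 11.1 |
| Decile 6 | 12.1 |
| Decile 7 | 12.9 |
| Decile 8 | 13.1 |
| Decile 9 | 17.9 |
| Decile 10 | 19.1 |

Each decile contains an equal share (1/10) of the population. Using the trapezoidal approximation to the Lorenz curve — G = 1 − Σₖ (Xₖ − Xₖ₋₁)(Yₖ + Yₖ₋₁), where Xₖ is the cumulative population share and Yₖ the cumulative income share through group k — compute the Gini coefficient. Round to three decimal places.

0.350

Cumulative income shares Yₖ: 0.0040, 0.0140, 0.0350, 0.1380, 0.2490, 0.3700, 0.4990, 0.6300, 0.8090, 1.0000
Σ (Xₖ−Xₖ₋₁)(Yₖ+Yₖ₋₁) = (1/10)(0.0040+0.0000) + (1/10)(0.0140+0.0040) + (1/10)(0.0350+0.0140) + (1/10)(0.1380+0.0350) + (1/10)(0.2490+0.1380) + (1/10)(0.3700+0.2490) + (1/10)(0.4990+0.3700) + (1/10)(0.6300+0.4990) + (1/10)(0.8090+0.6300) + (1/10)(1.0000+0.8090)
  = 0.0004 + 0.0018 + 0.0049 + 0.0173 + 0.0387 + 0.0619 + 0.0869 + 0.1129 + 0.1439 + 0.1809 = 0.6496
G = 1 − 0.6496 = 0.3504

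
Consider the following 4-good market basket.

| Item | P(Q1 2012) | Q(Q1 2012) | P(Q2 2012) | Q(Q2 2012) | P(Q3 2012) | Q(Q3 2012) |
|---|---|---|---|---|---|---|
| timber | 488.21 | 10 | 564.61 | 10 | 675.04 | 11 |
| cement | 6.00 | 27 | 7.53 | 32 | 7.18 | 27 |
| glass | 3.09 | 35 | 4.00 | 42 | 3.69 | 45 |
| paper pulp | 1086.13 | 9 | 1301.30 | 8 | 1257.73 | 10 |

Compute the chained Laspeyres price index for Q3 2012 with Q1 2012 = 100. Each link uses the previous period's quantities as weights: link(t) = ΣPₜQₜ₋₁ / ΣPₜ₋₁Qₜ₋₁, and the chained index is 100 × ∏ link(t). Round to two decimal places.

123.85

Link Q1 2012→Q2 2012:
ΣP(Q2 2012)Q(Q1 2012) = 564.61×10 + 7.53×27 + 4.00×35 + 1301.30×9 = 5646.1 + 203.31 + 140 + 11711.7 = 17701.11
ΣP(Q1 2012)Q(Q1 2012) = 488.21×10 + 6.00×27 + 3.09×35 + 1086.13×9 = 4882.1 + 162 + 108.15 + 9775.17 = 14927.42
link = 17701.11/14927.42 = 1.185812
Link Q2 2012→Q3 2012:
ΣP(Q3 2012)Q(Q2 2012) = 675.04×10 + 7.18×32 + 3.69×42 + 1257.73×8 = 6750.4 + 229.76 + 154.98 + 10061.84 = 17196.98
ΣP(Q2 2012)Q(Q2 2012) = 564.61×10 + 7.53×32 + 4.00×42 + 1301.30×8 = 5646.1 + 240.96 + 168 + 10410.4 = 16465.46
link = 17196.98/16465.46 = 1.044428
Chained index = 100 × 1.185812 × 1.044428 = 123.8494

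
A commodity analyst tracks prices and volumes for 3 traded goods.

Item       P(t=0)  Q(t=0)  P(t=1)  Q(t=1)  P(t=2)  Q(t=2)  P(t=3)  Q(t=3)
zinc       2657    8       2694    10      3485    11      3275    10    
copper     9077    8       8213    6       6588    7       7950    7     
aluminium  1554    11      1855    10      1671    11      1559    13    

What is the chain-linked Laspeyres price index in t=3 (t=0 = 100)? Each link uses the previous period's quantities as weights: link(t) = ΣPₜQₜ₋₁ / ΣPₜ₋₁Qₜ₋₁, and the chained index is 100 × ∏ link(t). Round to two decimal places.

98.69

Link t=0→t=1:
ΣP(t=1)Q(t=0) = 2694×8 + 8213×8 + 1855×11 = 21552 + 65704 + 20405 = 107661
ΣP(t=0)Q(t=0) = 2657×8 + 9077×8 + 1554×11 = 21256 + 72616 + 17094 = 110966
link = 107661/110966 = 0.970216
Link t=1→t=2:
ΣP(t=2)Q(t=1) = 3485×10 + 6588×6 + 1671×10 = 34850 + 39528 + 16710 = 91088
ΣP(t=1)Q(t=1) = 2694×10 + 8213×6 + 1855×10 = 26940 + 49278 + 18550 = 94768
link = 91088/94768 = 0.961168
Link t=2→t=3:
ΣP(t=3)Q(t=2) = 3275×11 + 7950×7 + 1559×11 = 36025 + 55650 + 17149 = 108824
ΣP(t=2)Q(t=2) = 3485×11 + 6588×7 + 1671×11 = 38335 + 46116 + 18381 = 102832
link = 108824/102832 = 1.058270
Chained index = 100 × 0.970216 × 0.961168 × 1.058270 = 98.6880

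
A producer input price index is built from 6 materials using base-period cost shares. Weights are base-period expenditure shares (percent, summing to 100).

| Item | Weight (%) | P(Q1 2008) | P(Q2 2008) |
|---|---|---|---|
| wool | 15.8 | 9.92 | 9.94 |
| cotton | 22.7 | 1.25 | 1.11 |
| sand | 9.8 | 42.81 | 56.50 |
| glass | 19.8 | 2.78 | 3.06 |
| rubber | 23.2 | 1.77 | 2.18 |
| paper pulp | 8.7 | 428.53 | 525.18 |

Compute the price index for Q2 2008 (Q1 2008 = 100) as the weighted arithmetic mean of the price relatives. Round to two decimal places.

109.95

wool: 15.8 × (9.94/9.92) = 15.8 × 1.002016 = 15.8319
cotton: 22.7 × (1.11/1.25) = 22.7 × 0.888000 = 20.1576
sand: 9.8 × (56.50/42.81) = 9.8 × 1.319785 = 12.9339
glass: 19.8 × (3.06/2.78) = 19.8 × 1.100719 = 21.7942
rubber: 23.2 × (2.18/1.77) = 23.2 × 1.231638 = 28.5740
paper pulp: 8.7 × (525.18/428.53) = 8.7 × 1.225538 = 10.6622
Index = Σ wᵢ·(p₁ᵢ/p₀ᵢ) = 15.8319 + 20.1576 + 12.9339 + 21.7942 + 28.5740 + 10.6622 = 109.9538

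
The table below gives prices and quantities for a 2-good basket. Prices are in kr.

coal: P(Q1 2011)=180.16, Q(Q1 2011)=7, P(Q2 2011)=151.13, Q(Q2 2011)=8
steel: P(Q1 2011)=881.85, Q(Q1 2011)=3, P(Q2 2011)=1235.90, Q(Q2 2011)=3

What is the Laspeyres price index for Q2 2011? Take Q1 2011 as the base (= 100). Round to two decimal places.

121.99

Laspeyres price index uses base-period quantities as weights.
ΣP(Q2 2011)·Q(Q1 2011) = 151.13×7 + 1235.90×3 = 1057.91 + 3707.7 = 4765.61
ΣP(Q1 2011)·Q(Q1 2011) = 180.16×7 + 881.85×3 = 1261.12 + 2645.55 = 3906.67
Index = 4765.61 / 3906.67 × 100 = 121.9865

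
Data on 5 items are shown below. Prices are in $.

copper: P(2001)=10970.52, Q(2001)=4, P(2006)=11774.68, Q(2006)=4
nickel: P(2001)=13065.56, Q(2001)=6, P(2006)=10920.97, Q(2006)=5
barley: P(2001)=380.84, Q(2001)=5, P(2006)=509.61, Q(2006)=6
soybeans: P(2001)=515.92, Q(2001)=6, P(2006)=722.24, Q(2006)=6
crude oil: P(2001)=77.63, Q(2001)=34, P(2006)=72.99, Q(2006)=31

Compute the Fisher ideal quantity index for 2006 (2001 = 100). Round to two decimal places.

90.67

Laspeyres component (base-period weights):
ΣP(2001)Q(2006) = 10970.52×4 + 13065.56×5 + 380.84×6 + 515.92×6 + 77.63×31 = 43882.08 + 65327.8 + 2285.04 + 3095.52 + 2406.53 = 116996.97
ΣP(2001)Q(2001) = 10970.52×4 + 13065.56×6 + 380.84×5 + 515.92×6 + 77.63×34 = 43882.08 + 78393.36 + 1904.2 + 3095.52 + 2639.42 = 129914.58
L = 116996.97 / 129914.58 × 100 = 90.0568
Paasche component (current-period weights):
ΣP(2006)Q(2006) = 11774.68×4 + 10920.97×5 + 509.61×6 + 722.24×6 + 72.99×31 = 47098.72 + 54604.85 + 3057.66 + 4333.44 + 2262.69 = 111357.36
ΣP(2006)Q(2001) = 11774.68×4 + 10920.97×6 + 509.61×5 + 722.24×6 + 72.99×34 = 47098.72 + 65525.82 + 2548.05 + 4333.44 + 2481.66 = 121987.69
P = 111357.36 / 121987.69 × 100 = 91.2857
Fisher = √(L × P) = √(90.0568 × 91.2857) = 90.6692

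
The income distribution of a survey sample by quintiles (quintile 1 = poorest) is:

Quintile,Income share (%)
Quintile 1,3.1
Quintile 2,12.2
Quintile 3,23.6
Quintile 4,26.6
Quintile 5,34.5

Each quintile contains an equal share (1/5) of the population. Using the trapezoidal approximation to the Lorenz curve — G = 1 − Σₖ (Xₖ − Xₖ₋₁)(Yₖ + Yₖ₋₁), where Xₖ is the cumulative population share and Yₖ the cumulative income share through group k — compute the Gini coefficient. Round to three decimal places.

0.309

Cumulative income shares Yₖ: 0.0310, 0.1530, 0.3890, 0.6550, 1.0000
Σ (Xₖ−Xₖ₋₁)(Yₖ+Yₖ₋₁) = (1/5)(0.0310+0.0000) + (1/5)(0.1530+0.0310) + (1/5)(0.3890+0.1530) + (1/5)(0.6550+0.3890) + (1/5)(1.0000+0.6550)
  = 0.0062 + 0.0368 + 0.1084 + 0.2088 + 0.3310 = 0.6912
G = 1 − 0.6912 = 0.3088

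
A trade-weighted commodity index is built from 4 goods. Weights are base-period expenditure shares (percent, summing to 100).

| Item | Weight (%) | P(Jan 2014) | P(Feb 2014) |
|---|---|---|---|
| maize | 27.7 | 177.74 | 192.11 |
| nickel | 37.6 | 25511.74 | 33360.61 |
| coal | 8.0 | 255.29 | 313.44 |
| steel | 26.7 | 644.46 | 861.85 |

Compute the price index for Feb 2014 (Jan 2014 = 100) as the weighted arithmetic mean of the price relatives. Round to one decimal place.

124.6

maize: 27.7 × (192.11/177.74) = 27.7 × 1.080848 = 29.9395
nickel: 37.6 × (33360.61/25511.74) = 37.6 × 1.307657 = 49.1679
coal: 8.0 × (313.44/255.29) = 8.0 × 1.227780 = 9.8222
steel: 26.7 × (861.85/644.46) = 26.7 × 1.337321 = 35.7065
Index = Σ wᵢ·(p₁ᵢ/p₀ᵢ) = 29.9395 + 49.1679 + 9.8222 + 35.7065 = 124.6361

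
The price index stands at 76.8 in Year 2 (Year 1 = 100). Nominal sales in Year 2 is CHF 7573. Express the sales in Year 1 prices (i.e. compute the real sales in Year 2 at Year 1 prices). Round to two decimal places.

9860.68

Real = Nominal ÷ (Index/100) = 7573 ÷ (76.8/100)
     = 7573 ÷ 0.768 = 9860.6771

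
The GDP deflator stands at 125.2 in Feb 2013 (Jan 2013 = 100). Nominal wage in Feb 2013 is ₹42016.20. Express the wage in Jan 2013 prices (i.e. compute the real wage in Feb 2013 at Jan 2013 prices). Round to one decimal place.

33559.3

Real = Nominal ÷ (Index/100) = 42016.20 ÷ (125.2/100)
     = 42016.20 ÷ 1.252 = 33559.2652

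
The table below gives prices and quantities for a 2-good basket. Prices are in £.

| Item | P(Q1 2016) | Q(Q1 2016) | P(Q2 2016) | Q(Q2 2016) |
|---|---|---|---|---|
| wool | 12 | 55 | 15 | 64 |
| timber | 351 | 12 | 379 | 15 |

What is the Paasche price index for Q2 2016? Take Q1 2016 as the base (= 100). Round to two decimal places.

110.14

Paasche price index uses current-period quantities as weights.
ΣP(Q2 2016)·Q(Q2 2016) = 15×64 + 379×15 = 960 + 5685 = 6645
ΣP(Q1 2016)·Q(Q2 2016) = 12×64 + 351×15 = 768 + 5265 = 6033
Index = 6645 / 6033 × 100 = 110.1442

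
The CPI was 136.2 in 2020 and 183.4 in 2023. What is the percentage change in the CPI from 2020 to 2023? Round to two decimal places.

34.65%

Change = (183.4 − 136.2) / 136.2 × 100
       = 47.2 / 136.2 × 100 = 34.6549%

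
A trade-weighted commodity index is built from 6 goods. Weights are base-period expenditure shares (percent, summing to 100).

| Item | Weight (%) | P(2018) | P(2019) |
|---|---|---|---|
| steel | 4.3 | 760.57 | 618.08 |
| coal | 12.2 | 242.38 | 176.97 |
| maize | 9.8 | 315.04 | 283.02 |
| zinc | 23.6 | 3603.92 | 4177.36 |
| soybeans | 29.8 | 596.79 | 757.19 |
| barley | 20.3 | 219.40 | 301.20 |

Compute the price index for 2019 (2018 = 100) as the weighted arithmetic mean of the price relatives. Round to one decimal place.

114.2

steel: 4.3 × (618.08/760.57) = 4.3 × 0.812654 = 3.4944
coal: 12.2 × (176.97/242.38) = 12.2 × 0.730134 = 8.9076
maize: 9.8 × (283.02/315.04) = 9.8 × 0.898362 = 8.8039
zinc: 23.6 × (4177.36/3603.92) = 23.6 × 1.159116 = 27.3551
soybeans: 29.8 × (757.19/596.79) = 29.8 × 1.268771 = 37.8094
barley: 20.3 × (301.20/219.40) = 20.3 × 1.372835 = 27.8686
Index = Σ wᵢ·(p₁ᵢ/p₀ᵢ) = 3.4944 + 8.9076 + 8.8039 + 27.3551 + 37.8094 + 27.8686 = 114.2391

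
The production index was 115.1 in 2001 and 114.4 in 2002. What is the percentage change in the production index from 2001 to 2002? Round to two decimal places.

-0.61%

Change = (114.4 − 115.1) / 115.1 × 100
       = -0.7 / 115.1 × 100 = -0.6082%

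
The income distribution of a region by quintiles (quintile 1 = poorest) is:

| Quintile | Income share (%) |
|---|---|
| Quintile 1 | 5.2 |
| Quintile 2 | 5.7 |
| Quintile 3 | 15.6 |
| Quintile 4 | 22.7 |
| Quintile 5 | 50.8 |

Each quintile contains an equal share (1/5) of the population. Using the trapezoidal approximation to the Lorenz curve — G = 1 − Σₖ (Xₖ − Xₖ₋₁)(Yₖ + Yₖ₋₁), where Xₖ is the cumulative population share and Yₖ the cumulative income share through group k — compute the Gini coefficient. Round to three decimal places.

0.433

Cumulative income shares Yₖ: 0.0520, 0.1090, 0.2650, 0.4920, 1.0000
Σ (Xₖ−Xₖ₋₁)(Yₖ+Yₖ₋₁) = (1/5)(0.0520+0.0000) + (1/5)(0.1090+0.0520) + (1/5)(0.2650+0.1090) + (1/5)(0.4920+0.2650) + (1/5)(1.0000+0.4920)
  = 0.0104 + 0.0322 + 0.0748 + 0.1514 + 0.2984 = 0.5672
G = 1 − 0.5672 = 0.4328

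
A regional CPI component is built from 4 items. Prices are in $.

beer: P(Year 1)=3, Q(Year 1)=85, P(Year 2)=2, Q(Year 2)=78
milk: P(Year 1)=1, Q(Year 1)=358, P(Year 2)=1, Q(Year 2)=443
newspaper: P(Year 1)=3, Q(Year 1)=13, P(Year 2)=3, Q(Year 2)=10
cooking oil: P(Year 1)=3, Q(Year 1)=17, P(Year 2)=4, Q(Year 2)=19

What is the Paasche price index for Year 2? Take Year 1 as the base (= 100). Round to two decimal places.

Paasche price index uses current-period quantities as weights.
ΣP(Year 2)·Q(Year 2) = 2×78 + 1×443 + 3×10 + 4×19 = 156 + 443 + 30 + 76 = 705
ΣP(Year 1)·Q(Year 2) = 3×78 + 1×443 + 3×10 + 3×19 = 234 + 443 + 30 + 57 = 764
Index = 705 / 764 × 100 = 92.2775

92.28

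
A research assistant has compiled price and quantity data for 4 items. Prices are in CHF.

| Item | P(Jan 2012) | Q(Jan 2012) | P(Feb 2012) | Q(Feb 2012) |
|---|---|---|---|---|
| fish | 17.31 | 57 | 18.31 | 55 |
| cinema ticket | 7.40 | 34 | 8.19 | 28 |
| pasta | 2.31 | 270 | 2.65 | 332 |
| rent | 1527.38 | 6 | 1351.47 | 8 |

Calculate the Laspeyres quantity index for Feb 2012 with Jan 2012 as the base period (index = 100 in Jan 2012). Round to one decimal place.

128.3

Laspeyres quantity index uses base-period prices as weights.
ΣP(Jan 2012)·Q(Feb 2012) = 17.31×55 + 7.40×28 + 2.31×332 + 1527.38×8 = 952.05 + 207.2 + 766.92 + 12219.04 = 14145.21
ΣP(Jan 2012)·Q(Jan 2012) = 17.31×57 + 7.40×34 + 2.31×270 + 1527.38×6 = 986.67 + 251.6 + 623.7 + 9164.28 = 11026.25
Index = 14145.21 / 11026.25 × 100 = 128.2867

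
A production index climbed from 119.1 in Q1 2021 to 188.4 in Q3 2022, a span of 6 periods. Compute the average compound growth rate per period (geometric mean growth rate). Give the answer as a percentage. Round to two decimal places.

Growth factor = (188.4/119.1)^(1/6) = (1.581864)^(1/6) = 1.079431
Growth rate = 1.079431 − 1 = 0.079431 = 7.9431%

7.94%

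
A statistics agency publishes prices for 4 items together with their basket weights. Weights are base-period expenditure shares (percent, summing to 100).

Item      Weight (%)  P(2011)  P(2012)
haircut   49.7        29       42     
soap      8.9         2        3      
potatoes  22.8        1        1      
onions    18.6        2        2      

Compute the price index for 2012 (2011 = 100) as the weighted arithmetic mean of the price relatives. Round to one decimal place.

126.7

haircut: 49.7 × (42/29) = 49.7 × 1.448276 = 71.9793
soap: 8.9 × (3/2) = 8.9 × 1.500000 = 13.3500
potatoes: 22.8 × (1/1) = 22.8 × 1.000000 = 22.8000
onions: 18.6 × (2/2) = 18.6 × 1.000000 = 18.6000
Index = Σ wᵢ·(p₁ᵢ/p₀ᵢ) = 71.9793 + 13.3500 + 22.8000 + 18.6000 = 126.7293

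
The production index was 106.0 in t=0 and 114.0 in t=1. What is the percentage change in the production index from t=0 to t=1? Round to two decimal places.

7.55%

Change = (114.0 − 106.0) / 106.0 × 100
       = 8.0 / 106.0 × 100 = 7.5472%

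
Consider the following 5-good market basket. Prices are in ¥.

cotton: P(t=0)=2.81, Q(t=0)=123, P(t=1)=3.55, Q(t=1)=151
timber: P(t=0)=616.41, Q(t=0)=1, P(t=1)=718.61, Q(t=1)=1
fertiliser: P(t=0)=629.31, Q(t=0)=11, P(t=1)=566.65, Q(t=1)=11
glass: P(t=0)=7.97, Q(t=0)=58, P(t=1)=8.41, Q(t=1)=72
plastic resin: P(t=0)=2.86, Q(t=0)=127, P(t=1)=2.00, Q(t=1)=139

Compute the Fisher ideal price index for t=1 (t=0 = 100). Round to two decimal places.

Laspeyres component (base-period weights):
ΣP(t=1)Q(t=0) = 3.55×123 + 718.61×1 + 566.65×11 + 8.41×58 + 2.00×127 = 436.65 + 718.61 + 6233.15 + 487.78 + 254 = 8130.19
ΣP(t=0)Q(t=0) = 2.81×123 + 616.41×1 + 629.31×11 + 7.97×58 + 2.86×127 = 345.63 + 616.41 + 6922.41 + 462.26 + 363.22 = 8709.93
L = 8130.19 / 8709.93 × 100 = 93.3439
Paasche component (current-period weights):
ΣP(t=1)Q(t=1) = 3.55×151 + 718.61×1 + 566.65×11 + 8.41×72 + 2.00×139 = 536.05 + 718.61 + 6233.15 + 605.52 + 278 = 8371.33
ΣP(t=0)Q(t=1) = 2.81×151 + 616.41×1 + 629.31×11 + 7.97×72 + 2.86×139 = 424.31 + 616.41 + 6922.41 + 573.84 + 397.54 = 8934.51
P = 8371.33 / 8934.51 × 100 = 93.6966
Fisher = √(L × P) = √(93.3439 × 93.6966) = 93.5201

93.52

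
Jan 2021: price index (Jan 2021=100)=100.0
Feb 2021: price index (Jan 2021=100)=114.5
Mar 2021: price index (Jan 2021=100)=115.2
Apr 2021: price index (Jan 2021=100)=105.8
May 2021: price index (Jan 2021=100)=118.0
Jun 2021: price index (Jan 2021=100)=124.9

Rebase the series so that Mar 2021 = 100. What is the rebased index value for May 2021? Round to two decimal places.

Rebased(May 2021) = 118.0 / 115.2 × 100 = 102.4306

102.43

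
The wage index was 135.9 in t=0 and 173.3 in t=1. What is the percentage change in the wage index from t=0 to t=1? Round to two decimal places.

27.52%

Change = (173.3 − 135.9) / 135.9 × 100
       = 37.4 / 135.9 × 100 = 27.5202%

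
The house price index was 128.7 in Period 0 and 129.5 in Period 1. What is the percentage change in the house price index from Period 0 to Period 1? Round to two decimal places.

0.62%

Change = (129.5 − 128.7) / 128.7 × 100
       = 0.8 / 128.7 × 100 = 0.6216%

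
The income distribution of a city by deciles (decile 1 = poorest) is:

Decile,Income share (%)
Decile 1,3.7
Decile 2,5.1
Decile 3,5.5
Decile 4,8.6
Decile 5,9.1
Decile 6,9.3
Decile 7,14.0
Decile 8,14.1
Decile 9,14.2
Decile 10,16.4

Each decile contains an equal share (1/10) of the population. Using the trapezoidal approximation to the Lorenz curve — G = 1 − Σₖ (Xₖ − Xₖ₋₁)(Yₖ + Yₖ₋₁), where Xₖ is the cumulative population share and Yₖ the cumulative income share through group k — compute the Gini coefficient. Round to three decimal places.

Cumulative income shares Yₖ: 0.0370, 0.0880, 0.1430, 0.2290, 0.3200, 0.4130, 0.5530, 0.6940, 0.8360, 1.0000
Σ (Xₖ−Xₖ₋₁)(Yₖ+Yₖ₋₁) = (1/10)(0.0370+0.0000) + (1/10)(0.0880+0.0370) + (1/10)(0.1430+0.0880) + (1/10)(0.2290+0.1430) + (1/10)(0.3200+0.2290) + (1/10)(0.4130+0.3200) + (1/10)(0.5530+0.4130) + (1/10)(0.6940+0.5530) + (1/10)(0.8360+0.6940) + (1/10)(1.0000+0.8360)
  = 0.0037 + 0.0125 + 0.0231 + 0.0372 + 0.0549 + 0.0733 + 0.0966 + 0.1247 + 0.1530 + 0.1836 = 0.7626
G = 1 − 0.7626 = 0.2374

0.237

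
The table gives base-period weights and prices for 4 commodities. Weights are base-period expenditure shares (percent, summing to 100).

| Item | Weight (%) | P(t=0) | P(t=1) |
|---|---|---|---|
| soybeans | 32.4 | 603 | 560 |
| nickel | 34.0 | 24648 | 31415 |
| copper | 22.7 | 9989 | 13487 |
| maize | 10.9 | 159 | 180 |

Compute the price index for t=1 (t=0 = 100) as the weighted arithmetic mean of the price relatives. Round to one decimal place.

116.4

soybeans: 32.4 × (560/603) = 32.4 × 0.928690 = 30.0896
nickel: 34.0 × (31415/24648) = 34.0 × 1.274546 = 43.3346
copper: 22.7 × (13487/9989) = 22.7 × 1.350185 = 30.6492
maize: 10.9 × (180/159) = 10.9 × 1.132075 = 12.3396
Index = Σ wᵢ·(p₁ᵢ/p₀ᵢ) = 30.0896 + 43.3346 + 30.6492 + 12.3396 = 116.4129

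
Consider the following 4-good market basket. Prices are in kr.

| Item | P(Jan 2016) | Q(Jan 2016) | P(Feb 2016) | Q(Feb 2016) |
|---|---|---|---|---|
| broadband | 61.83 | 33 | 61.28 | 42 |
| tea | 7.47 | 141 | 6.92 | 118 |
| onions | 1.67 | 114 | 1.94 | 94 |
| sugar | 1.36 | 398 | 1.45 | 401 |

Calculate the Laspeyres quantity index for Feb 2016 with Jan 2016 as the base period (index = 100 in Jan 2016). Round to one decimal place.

Laspeyres quantity index uses base-period prices as weights.
ΣP(Jan 2016)·Q(Feb 2016) = 61.83×42 + 7.47×118 + 1.67×94 + 1.36×401 = 2596.86 + 881.46 + 156.98 + 545.36 = 4180.66
ΣP(Jan 2016)·Q(Jan 2016) = 61.83×33 + 7.47×141 + 1.67×114 + 1.36×398 = 2040.39 + 1053.27 + 190.38 + 541.28 = 3825.32
Index = 4180.66 / 3825.32 × 100 = 109.2892

109.3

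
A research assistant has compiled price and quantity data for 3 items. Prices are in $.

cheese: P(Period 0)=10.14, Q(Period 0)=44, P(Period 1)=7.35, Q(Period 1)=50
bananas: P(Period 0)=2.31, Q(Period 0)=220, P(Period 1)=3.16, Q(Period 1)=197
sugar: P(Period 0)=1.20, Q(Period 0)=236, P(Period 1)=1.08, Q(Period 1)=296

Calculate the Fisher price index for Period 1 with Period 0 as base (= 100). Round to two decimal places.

Laspeyres component (base-period weights):
ΣP(Period 1)Q(Period 0) = 7.35×44 + 3.16×220 + 1.08×236 = 323.4 + 695.2 + 254.88 = 1273.48
ΣP(Period 0)Q(Period 0) = 10.14×44 + 2.31×220 + 1.20×236 = 446.16 + 508.2 + 283.2 = 1237.56
L = 1273.48 / 1237.56 × 100 = 102.9025
Paasche component (current-period weights):
ΣP(Period 1)Q(Period 1) = 7.35×50 + 3.16×197 + 1.08×296 = 367.5 + 622.52 + 319.68 = 1309.7
ΣP(Period 0)Q(Period 1) = 10.14×50 + 2.31×197 + 1.20×296 = 507 + 455.07 + 355.2 = 1317.27
P = 1309.7 / 1317.27 × 100 = 99.4253
Fisher = √(L × P) = √(102.9025 × 99.4253) = 101.1490

101.15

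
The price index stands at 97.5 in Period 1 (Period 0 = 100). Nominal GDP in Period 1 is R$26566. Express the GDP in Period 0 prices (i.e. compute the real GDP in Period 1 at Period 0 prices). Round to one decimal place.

27247.2

Real = Nominal ÷ (Index/100) = 26566 ÷ (97.5/100)
     = 26566 ÷ 0.975 = 27247.1795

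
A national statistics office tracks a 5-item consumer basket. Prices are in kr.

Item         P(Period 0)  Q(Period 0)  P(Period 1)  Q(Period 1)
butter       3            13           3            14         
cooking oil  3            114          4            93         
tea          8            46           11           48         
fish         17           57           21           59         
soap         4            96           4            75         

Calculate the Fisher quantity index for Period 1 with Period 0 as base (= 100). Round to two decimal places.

Laspeyres component (base-period weights):
ΣP(Period 0)Q(Period 1) = 3×14 + 3×93 + 8×48 + 17×59 + 4×75 = 42 + 279 + 384 + 1003 + 300 = 2008
ΣP(Period 0)Q(Period 0) = 3×13 + 3×114 + 8×46 + 17×57 + 4×96 = 39 + 342 + 368 + 969 + 384 = 2102
L = 2008 / 2102 × 100 = 95.5281
Paasche component (current-period weights):
ΣP(Period 1)Q(Period 1) = 3×14 + 4×93 + 11×48 + 21×59 + 4×75 = 42 + 372 + 528 + 1239 + 300 = 2481
ΣP(Period 1)Q(Period 0) = 3×13 + 4×114 + 11×46 + 21×57 + 4×96 = 39 + 456 + 506 + 1197 + 384 = 2582
P = 2481 / 2582 × 100 = 96.0883
Fisher = √(L × P) = √(95.5281 × 96.0883) = 95.8078

95.81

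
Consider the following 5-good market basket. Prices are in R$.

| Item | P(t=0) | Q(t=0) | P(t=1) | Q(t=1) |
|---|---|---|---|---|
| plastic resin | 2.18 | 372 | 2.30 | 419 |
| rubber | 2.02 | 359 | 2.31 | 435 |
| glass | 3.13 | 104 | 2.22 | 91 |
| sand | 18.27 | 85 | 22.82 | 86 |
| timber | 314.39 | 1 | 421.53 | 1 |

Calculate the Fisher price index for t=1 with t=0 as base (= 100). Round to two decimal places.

Laspeyres component (base-period weights):
ΣP(t=1)Q(t=0) = 2.30×372 + 2.31×359 + 2.22×104 + 22.82×85 + 421.53×1 = 855.6 + 829.29 + 230.88 + 1939.7 + 421.53 = 4277
ΣP(t=0)Q(t=0) = 2.18×372 + 2.02×359 + 3.13×104 + 18.27×85 + 314.39×1 = 810.96 + 725.18 + 325.52 + 1552.95 + 314.39 = 3729
L = 4277 / 3729 × 100 = 114.6956
Paasche component (current-period weights):
ΣP(t=1)Q(t=1) = 2.30×419 + 2.31×435 + 2.22×91 + 22.82×86 + 421.53×1 = 963.7 + 1004.85 + 202.02 + 1962.52 + 421.53 = 4554.62
ΣP(t=0)Q(t=1) = 2.18×419 + 2.02×435 + 3.13×91 + 18.27×86 + 314.39×1 = 913.42 + 878.7 + 284.83 + 1571.22 + 314.39 = 3962.56
P = 4554.62 / 3962.56 × 100 = 114.9414
Fisher = √(L × P) = √(114.6956 × 114.9414) = 114.8184

114.82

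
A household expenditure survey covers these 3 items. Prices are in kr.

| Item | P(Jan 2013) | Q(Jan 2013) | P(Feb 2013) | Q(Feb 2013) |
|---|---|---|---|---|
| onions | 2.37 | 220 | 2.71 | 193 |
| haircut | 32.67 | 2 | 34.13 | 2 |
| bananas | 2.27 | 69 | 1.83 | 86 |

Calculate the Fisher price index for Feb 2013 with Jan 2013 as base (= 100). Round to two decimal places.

Laspeyres component (base-period weights):
ΣP(Feb 2013)Q(Jan 2013) = 2.71×220 + 34.13×2 + 1.83×69 = 596.2 + 68.26 + 126.27 = 790.73
ΣP(Jan 2013)Q(Jan 2013) = 2.37×220 + 32.67×2 + 2.27×69 = 521.4 + 65.34 + 156.63 = 743.37
L = 790.73 / 743.37 × 100 = 106.3710
Paasche component (current-period weights):
ΣP(Feb 2013)Q(Feb 2013) = 2.71×193 + 34.13×2 + 1.83×86 = 523.03 + 68.26 + 157.38 = 748.67
ΣP(Jan 2013)Q(Feb 2013) = 2.37×193 + 32.67×2 + 2.27×86 = 457.41 + 65.34 + 195.22 = 717.97
P = 748.67 / 717.97 × 100 = 104.2759
Fisher = √(L × P) = √(106.3710 × 104.2759) = 105.3183

105.32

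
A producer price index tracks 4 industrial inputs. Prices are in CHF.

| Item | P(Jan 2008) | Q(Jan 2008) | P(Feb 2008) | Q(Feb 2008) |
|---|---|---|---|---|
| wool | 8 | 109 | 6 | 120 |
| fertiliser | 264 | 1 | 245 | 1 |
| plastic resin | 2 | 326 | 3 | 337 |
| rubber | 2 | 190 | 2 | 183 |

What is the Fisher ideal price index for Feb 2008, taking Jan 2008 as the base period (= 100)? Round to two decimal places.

103.77

Laspeyres component (base-period weights):
ΣP(Feb 2008)Q(Jan 2008) = 6×109 + 245×1 + 3×326 + 2×190 = 654 + 245 + 978 + 380 = 2257
ΣP(Jan 2008)Q(Jan 2008) = 8×109 + 264×1 + 2×326 + 2×190 = 872 + 264 + 652 + 380 = 2168
L = 2257 / 2168 × 100 = 104.1052
Paasche component (current-period weights):
ΣP(Feb 2008)Q(Feb 2008) = 6×120 + 245×1 + 3×337 + 2×183 = 720 + 245 + 1011 + 366 = 2342
ΣP(Jan 2008)Q(Feb 2008) = 8×120 + 264×1 + 2×337 + 2×183 = 960 + 264 + 674 + 366 = 2264
P = 2342 / 2264 × 100 = 103.4452
Fisher = √(L × P) = √(104.1052 × 103.4452) = 103.7747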